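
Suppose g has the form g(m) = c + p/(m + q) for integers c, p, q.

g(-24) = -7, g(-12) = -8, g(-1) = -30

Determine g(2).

6

(g(m) − c)(m + q) = p for each data point; the three points give a linear system in c and q, then p follows.
Solving: c = -6, q = 0, p = 24, so g(m) = -6 + 24/(m + 0).
Then g(2) = -6 + 24/2 = 6.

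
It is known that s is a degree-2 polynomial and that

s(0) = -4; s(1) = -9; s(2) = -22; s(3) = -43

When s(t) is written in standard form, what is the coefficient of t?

-1

First differences: -5, -13, -21. Second differences: -8, -8.
Level-2 differences are constant, so s has degree 2.
Fitting a degree-2 polynomial gives s(t) = -4t² - t - 4.
The coefficient of t is -1.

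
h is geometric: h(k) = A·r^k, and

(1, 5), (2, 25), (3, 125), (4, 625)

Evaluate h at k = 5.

Consecutive ratio: 25/5 = 5, and 125/25 = 5, so r = 5.
Then A·5^1 = 5 gives A = 1, and h(k) = 1·5^k.
h(5) = 1·5^5 = 3125.

3125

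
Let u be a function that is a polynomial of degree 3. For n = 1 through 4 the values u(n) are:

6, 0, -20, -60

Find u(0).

Write u(n) = an³ + bn² + cn + d; the 4 given values yield a linear system in the 4 coefficients.
Solving, u(n) = -n³ - n² + 4n + 4.
Then u(0) = 4.

4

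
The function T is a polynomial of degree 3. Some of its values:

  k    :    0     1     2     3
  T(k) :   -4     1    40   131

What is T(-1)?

Write T(k) = ak³ + bk² + ck + d; the 4 given values yield a linear system in the 4 coefficients.
Solving, T(k) = 3k³ + 8k² - 6k - 4.
Then T(-1) = 7.

7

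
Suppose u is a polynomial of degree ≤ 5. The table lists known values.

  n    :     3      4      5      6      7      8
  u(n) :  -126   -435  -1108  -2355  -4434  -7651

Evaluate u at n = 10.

Write u(n) = an^5 + bn^4 + cn³ + dn² + en + p; the 6 given values yield a linear system in the 6 coefficients.
Solving, the leading coefficient vanishes, and u(n) = -2n^4 + n³ + 4n - 3.
Then u(10) = -18963.

-18963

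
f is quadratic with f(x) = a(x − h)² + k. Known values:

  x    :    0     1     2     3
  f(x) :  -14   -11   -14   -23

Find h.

First differences 3, -3, -9; second difference -6 = 2a, so a = -3.
Expanding, the x-coefficient is −2ah = 6h; matching it to the data gives h = 1, and then k = -11.
So f(x) = -3(x − 1)² − 11.
Hence h = 1.

1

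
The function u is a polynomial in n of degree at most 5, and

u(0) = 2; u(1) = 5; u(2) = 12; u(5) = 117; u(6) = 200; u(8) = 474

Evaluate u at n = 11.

Write u(n) = an^5 + bn^4 + cn³ + dn² + en + p; the 6 given values yield a linear system in the 6 coefficients.
Solving, the top 2 coefficients vanish, and u(n) = n³ - n² + 3n + 2.
Then u(11) = 1245.

1245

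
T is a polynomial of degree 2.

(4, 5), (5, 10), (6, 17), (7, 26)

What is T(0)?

First differences: 5, 7, 9. Second differences: 2, 2.
Level-2 differences are constant, so T has degree 2.
Fitting a degree-2 polynomial gives T(m) = m² - 4m + 5.
The constant term is T(0) = 5.

5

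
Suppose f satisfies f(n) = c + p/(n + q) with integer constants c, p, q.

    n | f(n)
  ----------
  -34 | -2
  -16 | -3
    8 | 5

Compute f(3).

35

(f(n) − c)(n + q) = p for each data point; the three points give a linear system in c and q, then p follows.
Solving: c = -1, q = -2, p = 36, so f(n) = -1 + 36/(n − 2).
Then f(3) = -1 + 36/1 = 35.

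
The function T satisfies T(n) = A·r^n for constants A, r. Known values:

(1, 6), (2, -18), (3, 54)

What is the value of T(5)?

Consecutive ratio: -18/6 = -3, and 54/(-18) = -3, so r = -3.
Then A·(-3)^1 = 6 gives A = -2, and T(n) = -2·(-3)^n.
T(5) = -2·(-3)^5 = 486.

486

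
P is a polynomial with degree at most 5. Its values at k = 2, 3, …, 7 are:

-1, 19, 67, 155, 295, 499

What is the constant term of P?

Write P(k) = ak^5 + bk^4 + ck³ + dk² + ek + p; the 6 given values yield a linear system in the 6 coefficients.
Solving, the top 2 coefficients vanish, and P(k) = 2k³ - 4k² + 2k - 5.
The constant term is P(0) = -5.

-5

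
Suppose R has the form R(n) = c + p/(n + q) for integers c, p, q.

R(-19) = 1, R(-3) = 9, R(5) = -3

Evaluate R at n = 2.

(R(n) − c)(n + q) = p for each data point; the three points give a linear system in c and q, then p follows.
Solving: c = 0, q = 1, p = -18, so R(n) = -18/(n + 1).
Then R(2) = 0 − 18/3 = -6.

-6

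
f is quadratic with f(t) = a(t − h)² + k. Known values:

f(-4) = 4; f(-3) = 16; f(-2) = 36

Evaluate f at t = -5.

0

First differences 12, 20; second difference 8 = 2a, so a = 4.
Expanding, the t-coefficient is −2ah = -8h; matching it to the data gives h = -5, and then k = 0.
So f(t) = 4(t + 5)² + 0.
f(-5) = 4·0² + 0 = 0.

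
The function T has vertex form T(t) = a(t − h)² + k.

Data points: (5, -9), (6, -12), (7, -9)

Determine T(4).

First differences -3, 3; second difference 6 = 2a, so a = 3.
Expanding, the t-coefficient is −2ah = -6h; matching it to the data gives h = 6, and then k = -12.
So T(t) = 3(t − 6)² − 12.
T(4) = 3·(-2)² − 12 = 0.

0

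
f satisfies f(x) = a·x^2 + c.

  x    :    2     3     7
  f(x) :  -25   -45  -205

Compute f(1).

-13

From f(2) = -25 and f(3) = -45: 4a + c = -25 and 9a + c = -45.
Subtracting: 5a = -20, so a = -4; then c = -25 − (-4)·4 = -9.
So f(x) = -4x² − 9, and f(1) = -13.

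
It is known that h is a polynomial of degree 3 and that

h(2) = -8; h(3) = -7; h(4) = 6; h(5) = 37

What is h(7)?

Write h(t) = at³ + bt² + ct + d; the 4 given values yield a linear system in the 4 coefficients.
Solving, h(t) = t³ - 3t² - 3t + 2.
Then h(7) = 177.

177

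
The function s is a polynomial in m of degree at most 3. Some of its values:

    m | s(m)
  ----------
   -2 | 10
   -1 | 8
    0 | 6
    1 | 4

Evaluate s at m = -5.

First differences: -2, -2, -2.
Level-1 differences are constant, so s has degree 1.
Fitting a degree-1 polynomial gives s(m) = -2m + 6.
Then s(-5) = 16.

16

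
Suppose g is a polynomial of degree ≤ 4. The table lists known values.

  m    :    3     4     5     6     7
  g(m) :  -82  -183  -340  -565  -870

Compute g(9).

-1768

Write g(m) = am^4 + bm³ + cm² + dm + e; the 5 given values yield a linear system in the 5 coefficients.
Solving, the leading coefficient vanishes, and g(m) = -2m³ - 4m² + m + 5.
Then g(9) = -1768.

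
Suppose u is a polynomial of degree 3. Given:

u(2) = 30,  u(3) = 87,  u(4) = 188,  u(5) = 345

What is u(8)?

1272

Write u(t) = at³ + bt² + ct + d; the 4 given values yield a linear system in the 4 coefficients.
Solving, u(t) = 2t³ + 4t² - t.
Then u(8) = 1272.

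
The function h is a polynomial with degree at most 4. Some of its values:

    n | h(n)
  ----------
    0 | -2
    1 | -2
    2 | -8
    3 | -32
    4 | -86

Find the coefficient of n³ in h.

-2

First differences: 0, -6, -24, -54. Second differences: -6, -18, -30. Third differences: -12, -12.
Level-3 differences are constant, so h has degree 3.
Fitting a degree-3 polynomial gives h(n) = -2n³ + 3n² - n - 2.
The coefficient of n³ is -2.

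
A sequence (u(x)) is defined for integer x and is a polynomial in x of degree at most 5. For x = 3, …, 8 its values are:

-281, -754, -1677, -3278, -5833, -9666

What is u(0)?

-2

First differences: -473, -923, -1601, -2555, -3833. Second differences: -450, -678, -954, -1278. Third differences: -228, -276, -324. Fourth differences: -48, -48.
Level-4 differences are constant, so u has degree 4.
Fitting a degree-4 polynomial gives u(x) = -2x^4 - 2x³ - 7x² - 2.
The constant term is u(0) = -2.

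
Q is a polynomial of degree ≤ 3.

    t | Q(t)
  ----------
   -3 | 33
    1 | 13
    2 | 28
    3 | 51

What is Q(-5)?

91

Write Q(t) = at³ + bt² + ct + d; the 4 given values yield a linear system in the 4 coefficients.
Solving, the leading coefficient vanishes, and Q(t) = 4t² + 3t + 6.
Then Q(-5) = 91.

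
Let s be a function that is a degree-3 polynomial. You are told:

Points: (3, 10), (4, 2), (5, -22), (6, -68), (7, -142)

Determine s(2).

First differences: -8, -24, -46, -74. Second differences: -16, -22, -28. Third differences: -6, -6.
Level-3 differences are constant, so s has degree 3.
Fitting a degree-3 polynomial gives s(x) = -x³ + 4x² + x - 2.
Then s(2) = 8.

8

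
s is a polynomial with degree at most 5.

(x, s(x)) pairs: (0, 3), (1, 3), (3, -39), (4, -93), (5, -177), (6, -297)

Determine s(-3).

Write s(x) = ax^5 + bx^4 + cx³ + dx² + ex + p; the 6 given values yield a linear system in the 6 coefficients.
Solving, the top 2 coefficients vanish, and s(x) = -x³ - 3x² + 4x + 3.
Then s(-3) = -9.

-9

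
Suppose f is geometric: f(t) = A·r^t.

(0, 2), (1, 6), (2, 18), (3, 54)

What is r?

3

Consecutive ratio: 6/2 = 3, and 18/6 = 3, so r = 3.
Then A·3^0 = 2 gives A = 2, and f(t) = 2·3^t.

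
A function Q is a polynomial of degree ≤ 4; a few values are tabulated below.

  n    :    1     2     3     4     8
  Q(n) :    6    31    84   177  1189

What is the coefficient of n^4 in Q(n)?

Write Q(n) = an^4 + bn³ + cn² + dn + e; the 5 given values yield a linear system in the 5 coefficients.
Solving, the leading coefficient vanishes, and Q(n) = 2n³ + 2n² + 5n - 3.
The coefficient of n^4 is 0.

0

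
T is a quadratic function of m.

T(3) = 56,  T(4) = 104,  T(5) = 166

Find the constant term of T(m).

Write T(m) = am² + bm + c; the 3 given values yield a linear system in the 3 coefficients.
Solving, T(m) = 7m² - m - 4.
The constant term is T(0) = -4.

-4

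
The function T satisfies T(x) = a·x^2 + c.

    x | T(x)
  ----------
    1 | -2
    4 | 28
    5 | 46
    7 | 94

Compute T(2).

4

From T(1) = -2 and T(4) = 28: 1a + c = -2 and 16a + c = 28.
Subtracting: 15a = 30, so a = 2; then c = -2 − 2·1 = -4.
So T(x) = 2x² − 4, and T(2) = 4.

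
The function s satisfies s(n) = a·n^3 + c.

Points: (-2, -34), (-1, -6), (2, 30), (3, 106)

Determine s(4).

From s(-2) = -34 and s(-1) = -6: -8a + c = -34 and -1a + c = -6.
Subtracting: 7a = 28, so a = 4; then c = -34 − 4·(-8) = -2.
So s(n) = 4n³ − 2, and s(4) = 254.

254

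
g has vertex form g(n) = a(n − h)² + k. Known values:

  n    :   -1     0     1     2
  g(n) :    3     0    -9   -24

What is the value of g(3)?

First differences -3, -9, -15; second difference -6 = 2a, so a = -3.
Expanding, the n-coefficient is −2ah = 6h; matching it to the data gives h = -1, and then k = 3.
So g(n) = -3(n + 1)² + 3.
g(3) = -3·4² + 3 = -45.

-45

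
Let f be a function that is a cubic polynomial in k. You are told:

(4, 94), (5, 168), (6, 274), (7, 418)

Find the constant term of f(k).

Write f(k) = ak³ + bk² + ck + d; the 4 given values yield a linear system in the 4 coefficients.
Solving, f(k) = k³ + k² + 4k - 2.
The constant term is f(0) = -2.

-2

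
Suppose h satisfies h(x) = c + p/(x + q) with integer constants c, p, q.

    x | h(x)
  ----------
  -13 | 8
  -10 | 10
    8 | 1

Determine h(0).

(h(x) − c)(x + q) = p for each data point; the three points give a linear system in c and q, then p follows.
Solving: c = 4, q = 4, p = -36, so h(x) = 4 − 36/(x + 4).
Then h(0) = 4 − 36/4 = -5.

-5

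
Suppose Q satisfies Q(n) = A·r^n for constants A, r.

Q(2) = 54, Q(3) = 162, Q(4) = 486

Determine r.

3

Consecutive ratio: 162/54 = 3, and 486/162 = 3, so r = 3.
Then A·3^2 = 54 gives A = 6, and Q(n) = 6·3^n.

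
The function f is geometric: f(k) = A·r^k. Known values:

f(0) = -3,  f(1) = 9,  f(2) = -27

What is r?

-3

Consecutive ratio: 9/(-3) = -3, and -27/9 = -3, so r = -3.
Then A·(-3)^0 = -3 gives A = -3, and f(k) = -3·(-3)^k.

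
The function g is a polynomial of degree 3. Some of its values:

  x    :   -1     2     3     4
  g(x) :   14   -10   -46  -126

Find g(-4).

Write g(x) = ax³ + bx² + cx + d; the 4 given values yield a linear system in the 4 coefficients.
Solving, g(x) = -3x³ + 5x² - 4x + 2.
Then g(-4) = 290.

290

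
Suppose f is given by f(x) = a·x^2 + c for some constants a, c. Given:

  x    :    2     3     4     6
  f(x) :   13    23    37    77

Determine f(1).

7

From f(2) = 13 and f(3) = 23: 4a + c = 13 and 9a + c = 23.
Subtracting: 5a = 10, so a = 2; then c = 13 − 2·4 = 5.
So f(x) = 2x² + 5, and f(1) = 7.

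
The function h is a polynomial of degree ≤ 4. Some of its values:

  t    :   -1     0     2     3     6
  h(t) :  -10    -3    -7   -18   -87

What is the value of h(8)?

Write h(t) = at^4 + bt³ + ct² + dt + e; the 5 given values yield a linear system in the 5 coefficients.
Solving, the top 2 coefficients vanish, and h(t) = -3t² + 4t - 3.
Then h(8) = -163.

-163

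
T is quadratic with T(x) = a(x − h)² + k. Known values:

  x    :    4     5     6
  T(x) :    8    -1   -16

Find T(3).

First differences -9, -15; second difference -6 = 2a, so a = -3.
Expanding, the x-coefficient is −2ah = 6h; matching it to the data gives h = 3, and then k = 11.
So T(x) = -3(x − 3)² + 11.
T(3) = -3·0² + 11 = 11.

11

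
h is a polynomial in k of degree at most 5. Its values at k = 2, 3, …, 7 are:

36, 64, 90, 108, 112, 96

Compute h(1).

Write h(k) = ak^5 + bk^4 + ck³ + dk² + ek + p; the 6 given values yield a linear system in the 6 coefficients.
Solving, the top 2 coefficients vanish, and h(k) = -k³ + 8k² + 7k - 2.
Then h(1) = 12.

12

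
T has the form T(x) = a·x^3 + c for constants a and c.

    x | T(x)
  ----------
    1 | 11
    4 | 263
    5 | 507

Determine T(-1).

3

From T(1) = 11 and T(4) = 263: 1a + c = 11 and 64a + c = 263.
Subtracting: 63a = 252, so a = 4; then c = 11 − 4·1 = 7.
So T(x) = 4x³ + 7, and T(-1) = 3.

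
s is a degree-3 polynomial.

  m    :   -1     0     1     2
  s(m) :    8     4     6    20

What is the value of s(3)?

52

Write s(m) = am³ + bm² + cm + d; the 4 given values yield a linear system in the 4 coefficients.
Solving, s(m) = m³ + 3m² - 2m + 4.
Then s(3) = 52.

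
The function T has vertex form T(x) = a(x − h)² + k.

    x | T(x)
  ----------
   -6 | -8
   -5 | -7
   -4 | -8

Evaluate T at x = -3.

First differences 1, -1; second difference -2 = 2a, so a = -1.
Expanding, the x-coefficient is −2ah = 2h; matching it to the data gives h = -5, and then k = -7.
So T(x) = -1(x + 5)² − 7.
T(-3) = -1·2² − 7 = -11.

-11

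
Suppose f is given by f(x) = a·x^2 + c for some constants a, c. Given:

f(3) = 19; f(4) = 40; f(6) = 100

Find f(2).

From f(3) = 19 and f(4) = 40: 9a + c = 19 and 16a + c = 40.
Subtracting: 7a = 21, so a = 3; then c = 19 − 3·9 = -8.
So f(x) = 3x² − 8, and f(2) = 4.

4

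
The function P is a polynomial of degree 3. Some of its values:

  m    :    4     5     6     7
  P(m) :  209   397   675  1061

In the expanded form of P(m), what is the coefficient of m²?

0

Write P(m) = am³ + bm² + cm + d; the 4 given values yield a linear system in the 4 coefficients.
Solving, P(m) = 3m³ + 5m - 3.
The coefficient of m² is 0.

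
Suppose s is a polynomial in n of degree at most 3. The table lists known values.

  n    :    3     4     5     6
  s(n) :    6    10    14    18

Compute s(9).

30

First differences: 4, 4, 4.
Level-1 differences are constant, so s has degree 1.
Fitting a degree-1 polynomial gives s(n) = 4n - 6.
Then s(9) = 30.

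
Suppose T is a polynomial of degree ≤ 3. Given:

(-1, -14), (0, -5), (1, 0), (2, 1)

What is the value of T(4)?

Write T(k) = ak³ + bk² + ck + d; the 4 given values yield a linear system in the 4 coefficients.
Solving, the leading coefficient vanishes, and T(k) = -2k² + 7k - 5.
Then T(4) = -9.

-9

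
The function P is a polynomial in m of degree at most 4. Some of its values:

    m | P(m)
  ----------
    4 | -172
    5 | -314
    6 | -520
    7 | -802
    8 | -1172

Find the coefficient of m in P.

-2

Write P(m) = am^4 + bm³ + cm² + dm + e; the 5 given values yield a linear system in the 5 coefficients.
Solving, the leading coefficient vanishes, and P(m) = -2m³ - 2m² - 2m - 4.
The coefficient of m is -2.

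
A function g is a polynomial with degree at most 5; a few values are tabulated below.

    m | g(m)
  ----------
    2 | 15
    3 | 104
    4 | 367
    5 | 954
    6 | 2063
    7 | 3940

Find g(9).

11222

Write g(m) = am^5 + bm^4 + cm³ + dm² + em + p; the 6 given values yield a linear system in the 6 coefficients.
Solving, the leading coefficient vanishes, and g(m) = 2m^4 - 3m³ + 4m² - 4m - 1.
Then g(9) = 11222.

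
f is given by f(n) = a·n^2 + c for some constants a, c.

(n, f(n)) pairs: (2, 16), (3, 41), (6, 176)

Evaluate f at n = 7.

From f(2) = 16 and f(3) = 41: 4a + c = 16 and 9a + c = 41.
Subtracting: 5a = 25, so a = 5; then c = 16 − 5·4 = -4.
So f(n) = 5n² − 4, and f(7) = 241.

241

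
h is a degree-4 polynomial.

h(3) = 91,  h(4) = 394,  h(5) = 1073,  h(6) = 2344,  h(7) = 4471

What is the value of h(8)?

7766

Write h(k) = ak^4 + bk³ + ck² + dk + e; the 5 given values yield a linear system in the 5 coefficients.
Solving, h(k) = 2k^4 - 6k² - 5k - 2.
Then h(8) = 7766.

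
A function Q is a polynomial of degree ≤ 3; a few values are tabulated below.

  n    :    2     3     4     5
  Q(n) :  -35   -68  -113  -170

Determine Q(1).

-14

First differences: -33, -45, -57. Second differences: -12, -12.
Level-2 differences are constant, so Q has degree 2.
Fitting a degree-2 polynomial gives Q(n) = -6n² - 3n - 5.
Then Q(1) = -14.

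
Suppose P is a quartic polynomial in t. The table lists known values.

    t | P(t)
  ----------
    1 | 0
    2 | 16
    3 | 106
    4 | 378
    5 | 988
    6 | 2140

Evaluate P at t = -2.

First differences: 16, 90, 272, 610, 1152. Second differences: 74, 182, 338, 542. Third differences: 108, 156, 204. Fourth differences: 48, 48.
Level-4 differences are constant, so P has degree 4.
Fitting a degree-4 polynomial gives P(t) = 2t^4 - 2t³ - t² + 3t - 2.
Then P(-2) = 36.

36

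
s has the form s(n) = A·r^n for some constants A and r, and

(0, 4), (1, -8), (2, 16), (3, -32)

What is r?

Consecutive ratio: -8/4 = -2, and 16/(-8) = -2, so r = -2.
Then A·(-2)^0 = 4 gives A = 4, and s(n) = 4·(-2)^n.

-2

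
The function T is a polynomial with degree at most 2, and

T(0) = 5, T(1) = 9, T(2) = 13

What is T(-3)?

First differences: 4, 4.
Level-1 differences are constant, so T has degree 1.
Fitting a degree-1 polynomial gives T(x) = 4x + 5.
Then T(-3) = -7.

-7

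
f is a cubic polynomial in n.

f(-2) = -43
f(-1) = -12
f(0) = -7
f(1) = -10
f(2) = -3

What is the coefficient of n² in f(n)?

-4

Write f(n) = an³ + bn² + cn + d; the 5 given values yield a linear system in the 4 coefficients.
Solving, f(n) = 3n³ - 4n² - 2n - 7.
The coefficient of n² is -4.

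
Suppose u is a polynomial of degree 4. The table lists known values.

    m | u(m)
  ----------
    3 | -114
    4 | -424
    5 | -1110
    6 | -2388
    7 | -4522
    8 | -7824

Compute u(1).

First differences: -310, -686, -1278, -2134, -3302. Second differences: -376, -592, -856, -1168. Third differences: -216, -264, -312. Fourth differences: -48, -48.
Level-4 differences are constant, so u has degree 4.
Fitting a degree-4 polynomial gives u(m) = -2m^4 + 6m² - 2m.
Then u(1) = 2.

2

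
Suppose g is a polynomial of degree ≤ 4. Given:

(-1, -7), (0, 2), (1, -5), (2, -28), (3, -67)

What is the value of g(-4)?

Write g(x) = ax^4 + bx³ + cx² + dx + e; the 5 given values yield a linear system in the 5 coefficients.
Solving, the top 2 coefficients vanish, and g(x) = -8x² + x + 2.
Then g(-4) = -130.

-130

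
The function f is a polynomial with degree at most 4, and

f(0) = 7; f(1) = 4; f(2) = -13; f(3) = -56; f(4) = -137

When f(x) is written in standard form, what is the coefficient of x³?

-2

Write f(x) = ax^4 + bx³ + cx² + dx + e; the 5 given values yield a linear system in the 5 coefficients.
Solving, the leading coefficient vanishes, and f(x) = -2x³ - x² + 7.
The coefficient of x³ is -2.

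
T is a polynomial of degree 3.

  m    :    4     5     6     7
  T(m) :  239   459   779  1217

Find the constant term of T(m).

-1

Write T(m) = am³ + bm² + cm + d; the 4 given values yield a linear system in the 4 coefficients.
Solving, T(m) = 3m³ + 5m² - 8m - 1.
The constant term is T(0) = -1.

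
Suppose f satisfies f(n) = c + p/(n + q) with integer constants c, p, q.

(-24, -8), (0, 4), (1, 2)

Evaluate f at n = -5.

-46

(f(n) − c)(n + q) = p for each data point; the three points give a linear system in c and q, then p follows.
Solving: c = -6, q = 4, p = 40, so f(n) = -6 + 40/(n + 4).
Then f(-5) = -6 + 40/(-1) = -46.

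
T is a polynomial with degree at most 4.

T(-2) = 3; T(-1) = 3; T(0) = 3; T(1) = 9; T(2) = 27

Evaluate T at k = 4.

First differences: 0, 0, 6, 18. Second differences: 0, 6, 12. Third differences: 6, 6.
Level-3 differences are constant, so T has degree 3.
Fitting a degree-3 polynomial gives T(k) = k³ + 3k² + 2k + 3.
Then T(4) = 123.

123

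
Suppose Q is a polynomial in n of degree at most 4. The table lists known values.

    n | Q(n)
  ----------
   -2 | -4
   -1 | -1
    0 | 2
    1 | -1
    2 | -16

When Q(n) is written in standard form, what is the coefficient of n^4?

0

Write Q(n) = an^4 + bn³ + cn² + dn + e; the 5 given values yield a linear system in the 5 coefficients.
Solving, the leading coefficient vanishes, and Q(n) = -n³ - 3n² + n + 2.
The coefficient of n^4 is 0.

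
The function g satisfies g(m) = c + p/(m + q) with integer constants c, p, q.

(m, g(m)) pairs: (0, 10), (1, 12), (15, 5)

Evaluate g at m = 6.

(g(m) − c)(m + q) = p for each data point; the three points give a linear system in c and q, then p follows.
Solving: c = 6, q = -3, p = -12, so g(m) = 6 − 12/(m − 3).
Then g(6) = 6 − 12/3 = 2.

2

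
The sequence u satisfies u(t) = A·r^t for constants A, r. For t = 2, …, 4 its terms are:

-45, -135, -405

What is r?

3

Consecutive ratio: -135/(-45) = 3, and -405/(-135) = 3, so r = 3.
Then A·3^2 = -45 gives A = -5, and u(t) = -5·3^t.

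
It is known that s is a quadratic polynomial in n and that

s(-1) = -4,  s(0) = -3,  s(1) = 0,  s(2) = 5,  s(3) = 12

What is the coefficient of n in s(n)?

2

Write s(n) = an² + bn + c; the 5 given values yield a linear system in the 3 coefficients.
Solving, s(n) = n² + 2n - 3.
The coefficient of n is 2.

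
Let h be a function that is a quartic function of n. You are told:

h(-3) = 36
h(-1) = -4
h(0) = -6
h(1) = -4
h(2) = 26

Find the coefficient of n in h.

Write h(n) = an^4 + bn³ + cn² + dn + e; the 5 given values yield a linear system in the 5 coefficients.
Solving, h(n) = n^4 + 2n³ + n² - 2n - 6.
The coefficient of n is -2.

-2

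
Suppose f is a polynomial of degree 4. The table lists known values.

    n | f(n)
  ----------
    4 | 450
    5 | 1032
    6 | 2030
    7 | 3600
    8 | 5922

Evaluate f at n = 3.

152

Write f(n) = an^4 + bn³ + cn² + dn + e; the 5 given values yield a linear system in the 5 coefficients.
Solving, f(n) = n^4 + 4n³ - 3n² - 4n + 2.
Then f(3) = 152.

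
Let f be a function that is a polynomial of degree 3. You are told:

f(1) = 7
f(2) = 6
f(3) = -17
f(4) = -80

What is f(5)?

-201

Write f(x) = ax³ + bx² + cx + d; the 4 given values yield a linear system in the 4 coefficients.
Solving, f(x) = -3x³ + 7x² - x + 4.
Then f(5) = -201.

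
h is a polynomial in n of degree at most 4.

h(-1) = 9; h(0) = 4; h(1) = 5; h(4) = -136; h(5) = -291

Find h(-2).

Write h(n) = an^4 + bn³ + cn² + dn + e; the 5 given values yield a linear system in the 5 coefficients.
Solving, the leading coefficient vanishes, and h(n) = -3n³ + 3n² + n + 4.
Then h(-2) = 38.

38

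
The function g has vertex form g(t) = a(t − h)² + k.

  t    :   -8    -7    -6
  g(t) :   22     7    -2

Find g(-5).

First differences -15, -9; second difference 6 = 2a, so a = 3.
Expanding, the t-coefficient is −2ah = -6h; matching it to the data gives h = -5, and then k = -5.
So g(t) = 3(t + 5)² − 5.
g(-5) = 3·0² − 5 = -5.

-5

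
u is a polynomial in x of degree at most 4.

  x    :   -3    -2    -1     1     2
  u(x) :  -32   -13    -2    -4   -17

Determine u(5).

Write u(x) = ax^4 + bx³ + cx² + dx + e; the 5 given values yield a linear system in the 5 coefficients.
Solving, the top 2 coefficients vanish, and u(x) = -4x² - x + 1.
Then u(5) = -104.

-104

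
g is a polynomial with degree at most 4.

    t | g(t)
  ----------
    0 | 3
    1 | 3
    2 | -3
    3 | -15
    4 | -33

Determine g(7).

First differences: 0, -6, -12, -18. Second differences: -6, -6, -6.
Level-2 differences are constant, so g has degree 2.
Fitting a degree-2 polynomial gives g(t) = -3t² + 3t + 3.
Then g(7) = -123.

-123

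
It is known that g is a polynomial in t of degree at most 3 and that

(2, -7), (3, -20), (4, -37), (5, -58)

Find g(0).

7

First differences: -13, -17, -21. Second differences: -4, -4.
Level-2 differences are constant, so g has degree 2.
Fitting a degree-2 polynomial gives g(t) = -2t² - 3t + 7.
Then g(0) = 7.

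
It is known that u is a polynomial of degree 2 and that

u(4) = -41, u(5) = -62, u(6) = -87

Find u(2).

-11

Write u(k) = ak² + bk + c; the 3 given values yield a linear system in the 3 coefficients.
Solving, u(k) = -2k² - 3k + 3.
Then u(2) = -11.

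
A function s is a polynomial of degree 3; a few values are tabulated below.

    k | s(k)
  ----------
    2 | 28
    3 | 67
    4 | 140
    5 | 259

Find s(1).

Write s(k) = ak³ + bk² + ck + d; the 4 given values yield a linear system in the 4 coefficients.
Solving, s(k) = 2k³ - k² + 6k + 4.
Then s(1) = 11.

11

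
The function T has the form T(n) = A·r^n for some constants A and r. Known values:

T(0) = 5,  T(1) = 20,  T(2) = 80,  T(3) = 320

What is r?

Consecutive ratio: 20/5 = 4, and 80/20 = 4, so r = 4.
Then A·4^0 = 5 gives A = 5, and T(n) = 5·4^n.

4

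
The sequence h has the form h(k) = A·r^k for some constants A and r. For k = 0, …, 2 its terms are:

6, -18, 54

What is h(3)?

Consecutive ratio: -18/6 = -3, and 54/(-18) = -3, so r = -3.
Then A·(-3)^0 = 6 gives A = 6, and h(k) = 6·(-3)^k.
h(3) = 6·(-3)^3 = -162.

-162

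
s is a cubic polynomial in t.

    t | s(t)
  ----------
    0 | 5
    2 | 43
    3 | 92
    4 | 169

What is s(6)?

431

Write s(t) = at³ + bt² + ct + d; the 4 given values yield a linear system in the 4 coefficients.
Solving, s(t) = t³ + 5t² + 5t + 5.
Then s(6) = 431.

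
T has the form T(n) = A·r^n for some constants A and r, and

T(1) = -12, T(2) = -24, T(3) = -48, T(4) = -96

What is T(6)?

Consecutive ratio: -24/(-12) = 2, and -48/(-24) = 2, so r = 2.
Then A·2^1 = -12 gives A = -6, and T(n) = -6·2^n.
T(6) = -6·2^6 = -384.

-384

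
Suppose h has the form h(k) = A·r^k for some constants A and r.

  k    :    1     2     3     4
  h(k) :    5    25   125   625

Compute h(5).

3125

Consecutive ratio: 25/5 = 5, and 125/25 = 5, so r = 5.
Then A·5^1 = 5 gives A = 1, and h(k) = 1·5^k.
h(5) = 1·5^5 = 3125.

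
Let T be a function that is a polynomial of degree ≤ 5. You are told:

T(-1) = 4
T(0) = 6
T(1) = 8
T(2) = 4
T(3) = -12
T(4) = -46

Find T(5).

First differences: 2, 2, -4, -16, -34. Second differences: 0, -6, -12, -18. Third differences: -6, -6, -6.
Level-3 differences are constant, so T has degree 3.
Fitting a degree-3 polynomial gives T(m) = -m³ + 3m + 6.
Then T(5) = -104.

-104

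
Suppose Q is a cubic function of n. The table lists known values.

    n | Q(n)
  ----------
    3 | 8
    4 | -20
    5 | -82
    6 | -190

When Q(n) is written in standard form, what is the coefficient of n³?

Write Q(n) = an³ + bn² + cn + d; the 4 given values yield a linear system in the 4 coefficients.
Solving, Q(n) = -2n³ + 7n² - 3n + 8.
The coefficient of n³ is -2.

-2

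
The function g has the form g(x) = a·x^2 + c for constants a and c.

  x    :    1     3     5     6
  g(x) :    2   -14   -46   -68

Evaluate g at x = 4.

-28

From g(1) = 2 and g(3) = -14: 1a + c = 2 and 9a + c = -14.
Subtracting: 8a = -16, so a = -2; then c = 2 − (-2)·1 = 4.
So g(x) = -2x² + 4, and g(4) = -28.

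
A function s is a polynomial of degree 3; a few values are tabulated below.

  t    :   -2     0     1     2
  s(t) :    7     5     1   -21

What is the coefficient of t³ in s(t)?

-2

Write s(t) = at³ + bt² + ct + d; the 4 given values yield a linear system in the 4 coefficients.
Solving, s(t) = -2t³ - 3t² + t + 5.
The coefficient of t³ is -2.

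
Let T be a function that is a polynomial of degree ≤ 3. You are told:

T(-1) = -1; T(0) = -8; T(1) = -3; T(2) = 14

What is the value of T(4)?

84

First differences: -7, 5, 17. Second differences: 12, 12.
Level-2 differences are constant, so T has degree 2.
Fitting a degree-2 polynomial gives T(m) = 6m² - m - 8.
Then T(4) = 84.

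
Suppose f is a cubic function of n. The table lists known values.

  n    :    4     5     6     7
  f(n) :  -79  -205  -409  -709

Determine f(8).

Write f(n) = an³ + bn² + cn + d; the 4 given values yield a linear system in the 4 coefficients.
Solving, f(n) = -3n³ + 6n² + 3n + 5.
Then f(8) = -1123.

-1123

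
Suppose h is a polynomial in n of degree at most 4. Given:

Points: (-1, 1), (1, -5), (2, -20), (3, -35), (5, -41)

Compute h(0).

4

Write h(n) = an^4 + bn³ + cn² + dn + e; the 5 given values yield a linear system in the 5 coefficients.
Solving, the leading coefficient vanishes, and h(n) = n³ - 6n² - 4n + 4.
Then h(0) = 4.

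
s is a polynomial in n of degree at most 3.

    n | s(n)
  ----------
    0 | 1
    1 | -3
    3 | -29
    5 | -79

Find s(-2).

-9

Write s(n) = an³ + bn² + cn + d; the 4 given values yield a linear system in the 4 coefficients.
Solving, the leading coefficient vanishes, and s(n) = -3n² - n + 1.
Then s(-2) = -9.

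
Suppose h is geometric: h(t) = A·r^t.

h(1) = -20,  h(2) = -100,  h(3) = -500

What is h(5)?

-12500

Consecutive ratio: -100/(-20) = 5, and -500/(-100) = 5, so r = 5.
Then A·5^1 = -20 gives A = -4, and h(t) = -4·5^t.
h(5) = -4·5^5 = -12500.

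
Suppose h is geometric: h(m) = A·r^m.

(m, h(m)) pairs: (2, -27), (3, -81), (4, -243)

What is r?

3

Consecutive ratio: -81/(-27) = 3, and -243/(-81) = 3, so r = 3.
Then A·3^2 = -27 gives A = -3, and h(m) = -3·3^m.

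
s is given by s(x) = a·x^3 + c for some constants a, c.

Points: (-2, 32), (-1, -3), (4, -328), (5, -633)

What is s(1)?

From s(-2) = 32 and s(-1) = -3: -8a + c = 32 and -1a + c = -3.
Subtracting: 7a = -35, so a = -5; then c = 32 − (-5)·(-8) = -8.
So s(x) = -5x³ − 8, and s(1) = -13.

-13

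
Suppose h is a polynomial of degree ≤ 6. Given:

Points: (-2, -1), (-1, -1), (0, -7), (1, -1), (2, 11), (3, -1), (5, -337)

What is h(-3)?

Write h(n) = an^6 + bn^5 + cn^4 + dn³ + en² + pn + q; the 7 given values yield a linear system in the 7 coefficients.
Solving, the top 2 coefficients vanish, and h(n) = -n^4 + n³ + 7n² - n - 7.
Then h(-3) = -49.

-49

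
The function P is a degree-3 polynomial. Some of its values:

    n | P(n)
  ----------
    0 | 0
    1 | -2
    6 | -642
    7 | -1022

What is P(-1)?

Write P(n) = an³ + bn² + cn + d; the 4 given values yield a linear system in the 4 coefficients.
Solving, P(n) = -3n³ + n.
Then P(-1) = 2.

2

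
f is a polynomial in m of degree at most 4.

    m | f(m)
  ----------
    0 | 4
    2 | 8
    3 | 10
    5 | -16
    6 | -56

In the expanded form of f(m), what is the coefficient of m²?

Write f(m) = am^4 + bm³ + cm² + dm + e; the 5 given values yield a linear system in the 5 coefficients.
Solving, the leading coefficient vanishes, and f(m) = -m³ + 5m² - 4m + 4.
The coefficient of m² is 5.

5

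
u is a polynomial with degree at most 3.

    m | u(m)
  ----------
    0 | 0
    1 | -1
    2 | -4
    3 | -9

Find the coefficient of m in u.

First differences: -1, -3, -5. Second differences: -2, -2.
Level-2 differences are constant, so u has degree 2.
Fitting a degree-2 polynomial gives u(m) = -m².
The coefficient of m is 0.

0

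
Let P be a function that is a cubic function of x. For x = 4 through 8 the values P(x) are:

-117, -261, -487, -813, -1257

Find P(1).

First differences: -144, -226, -326, -444. Second differences: -82, -100, -118. Third differences: -18, -18.
Level-3 differences are constant, so P has degree 3.
Fitting a degree-3 polynomial gives P(x) = -3x³ + 4x² + 3x - 1.
Then P(1) = 3.

3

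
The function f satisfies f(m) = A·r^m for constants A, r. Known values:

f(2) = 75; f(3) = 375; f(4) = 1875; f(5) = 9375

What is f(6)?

Consecutive ratio: 375/75 = 5, and 1875/375 = 5, so r = 5.
Then A·5^2 = 75 gives A = 3, and f(m) = 3·5^m.
f(6) = 3·5^6 = 46875.

46875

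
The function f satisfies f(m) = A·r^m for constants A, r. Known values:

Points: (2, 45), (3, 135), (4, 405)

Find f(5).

1215

Consecutive ratio: 135/45 = 3, and 405/135 = 3, so r = 3.
Then A·3^2 = 45 gives A = 5, and f(m) = 5·3^m.
f(5) = 5·3^5 = 1215.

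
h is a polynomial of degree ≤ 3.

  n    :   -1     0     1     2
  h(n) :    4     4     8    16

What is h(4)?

44

Write h(n) = an³ + bn² + cn + d; the 4 given values yield a linear system in the 4 coefficients.
Solving, the leading coefficient vanishes, and h(n) = 2n² + 2n + 4.
Then h(4) = 44.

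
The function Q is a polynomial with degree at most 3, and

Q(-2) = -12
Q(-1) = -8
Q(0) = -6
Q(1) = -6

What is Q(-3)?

-18

First differences: 4, 2, 0. Second differences: -2, -2.
Level-2 differences are constant, so Q has degree 2.
Fitting a degree-2 polynomial gives Q(x) = -x² + x - 6.
Then Q(-3) = -18.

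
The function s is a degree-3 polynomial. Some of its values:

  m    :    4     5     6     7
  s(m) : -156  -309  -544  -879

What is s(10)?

Write s(m) = am³ + bm² + cm + d; the 4 given values yield a linear system in the 4 coefficients.
Solving, s(m) = -3m³ + 4m² - 6m - 4.
Then s(10) = -2664.

-2664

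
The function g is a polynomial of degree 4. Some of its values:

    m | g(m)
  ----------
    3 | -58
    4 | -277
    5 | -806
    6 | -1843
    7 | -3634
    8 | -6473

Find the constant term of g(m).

First differences: -219, -529, -1037, -1791, -2839. Second differences: -310, -508, -754, -1048. Third differences: -198, -246, -294. Fourth differences: -48, -48.
Level-4 differences are constant, so g has degree 4.
Fitting a degree-4 polynomial gives g(m) = -2m^4 + 3m³ + 3m² - m - 1.
The constant term is g(0) = -1.

-1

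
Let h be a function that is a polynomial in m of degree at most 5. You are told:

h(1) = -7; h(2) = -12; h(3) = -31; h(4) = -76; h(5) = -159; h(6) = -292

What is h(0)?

-4

Write h(m) = am^5 + bm^4 + cm³ + dm² + em + p; the 6 given values yield a linear system in the 6 coefficients.
Solving, the top 2 coefficients vanish, and h(m) = -2m³ + 5m² - 6m - 4.
The constant term is h(0) = -4.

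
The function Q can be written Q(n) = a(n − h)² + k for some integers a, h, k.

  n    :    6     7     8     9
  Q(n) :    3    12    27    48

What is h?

First differences 9, 15, 21; second difference 6 = 2a, so a = 3.
Expanding, the n-coefficient is −2ah = -6h; matching it to the data gives h = 5, and then k = 0.
So Q(n) = 3(n − 5)² + 0.
Hence h = 5.

5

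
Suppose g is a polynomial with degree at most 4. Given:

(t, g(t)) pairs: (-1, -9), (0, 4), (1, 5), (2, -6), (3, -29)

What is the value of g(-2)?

First differences: 13, 1, -11, -23. Second differences: -12, -12, -12.
Level-2 differences are constant, so g has degree 2.
Fitting a degree-2 polynomial gives g(t) = -6t² + 7t + 4.
Then g(-2) = -34.

-34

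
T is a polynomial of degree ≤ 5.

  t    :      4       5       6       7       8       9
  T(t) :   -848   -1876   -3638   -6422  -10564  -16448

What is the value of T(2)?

First differences: -1028, -1762, -2784, -4142, -5884. Second differences: -734, -1022, -1358, -1742. Third differences: -288, -336, -384. Fourth differences: -48, -48.
Level-4 differences are constant, so T has degree 4.
Fitting a degree-4 polynomial gives T(t) = -2t^4 - 4t³ - 5t² - t + 4.
Then T(2) = -82.

-82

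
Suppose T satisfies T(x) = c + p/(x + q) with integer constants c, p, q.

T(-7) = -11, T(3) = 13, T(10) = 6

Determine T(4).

(T(x) − c)(x + q) = p for each data point; the three points give a linear system in c and q, then p follows.
Solving: c = 1, q = 2, p = 60, so T(x) = 1 + 60/(x + 2).
Then T(4) = 1 + 60/6 = 11.

11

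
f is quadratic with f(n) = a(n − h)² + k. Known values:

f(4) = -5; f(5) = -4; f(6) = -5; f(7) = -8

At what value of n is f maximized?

5

First differences 1, -1, -3; second difference -2 = 2a, so a = -1.
Expanding, the n-coefficient is −2ah = 2h; matching it to the data gives h = 5, and then k = -4.
So f(n) = -1(n − 5)² − 4.
Hence h = 5.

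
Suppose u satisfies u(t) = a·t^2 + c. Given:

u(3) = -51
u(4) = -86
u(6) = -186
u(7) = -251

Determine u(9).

-411

From u(3) = -51 and u(4) = -86: 9a + c = -51 and 16a + c = -86.
Subtracting: 7a = -35, so a = -5; then c = -51 − (-5)·9 = -6.
So u(t) = -5t² − 6, and u(9) = -411.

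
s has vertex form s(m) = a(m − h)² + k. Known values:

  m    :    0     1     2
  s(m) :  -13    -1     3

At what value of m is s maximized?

First differences 12, 4; second difference -8 = 2a, so a = -4.
Expanding, the m-coefficient is −2ah = 8h; matching it to the data gives h = 2, and then k = 3.
So s(m) = -4(m − 2)² + 3.
Hence h = 2.

2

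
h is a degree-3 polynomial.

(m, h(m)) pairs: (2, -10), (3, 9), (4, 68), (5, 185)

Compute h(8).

1064

Write h(m) = am³ + bm² + cm + d; the 4 given values yield a linear system in the 4 coefficients.
Solving, h(m) = 3m³ - 7m² - 3m.
Then h(8) = 1064.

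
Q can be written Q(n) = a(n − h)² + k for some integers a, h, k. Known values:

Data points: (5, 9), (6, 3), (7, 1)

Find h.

7

First differences -6, -2; second difference 4 = 2a, so a = 2.
Expanding, the n-coefficient is −2ah = -4h; matching it to the data gives h = 7, and then k = 1.
So Q(n) = 2(n − 7)² + 1.
Hence h = 7.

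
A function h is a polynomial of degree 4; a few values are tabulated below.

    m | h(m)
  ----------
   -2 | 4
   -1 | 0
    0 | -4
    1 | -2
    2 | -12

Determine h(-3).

-22

Write h(m) = am^4 + bm³ + cm² + dm + e; the 5 given values yield a linear system in the 5 coefficients.
Solving, h(m) = -m^4 - m³ + 4m² - 4.
Then h(-3) = -22.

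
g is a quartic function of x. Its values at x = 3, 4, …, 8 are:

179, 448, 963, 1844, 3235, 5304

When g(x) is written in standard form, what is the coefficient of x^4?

1

Write g(x) = ax^4 + bx³ + cx² + dx + e; the 6 given values yield a linear system in the 5 coefficients.
Solving, g(x) = x^4 + 2x³ + 2x² + 6x + 8.
The coefficient of x^4 is 1.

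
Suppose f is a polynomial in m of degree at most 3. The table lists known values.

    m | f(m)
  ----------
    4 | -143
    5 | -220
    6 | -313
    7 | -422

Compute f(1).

First differences: -77, -93, -109. Second differences: -16, -16.
Level-2 differences are constant, so f has degree 2.
Fitting a degree-2 polynomial gives f(m) = -8m² - 5m + 5.
Then f(1) = -8.

-8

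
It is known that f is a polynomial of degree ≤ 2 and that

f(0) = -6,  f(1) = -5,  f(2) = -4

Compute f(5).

First differences: 1, 1.
Level-1 differences are constant, so f has degree 1.
Fitting a degree-1 polynomial gives f(x) = x - 6.
Then f(5) = -1.

-1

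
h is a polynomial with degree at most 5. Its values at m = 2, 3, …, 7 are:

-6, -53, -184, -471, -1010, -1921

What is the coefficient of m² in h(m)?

-5

Write h(m) = am^5 + bm^4 + cm³ + dm² + em + p; the 6 given values yield a linear system in the 6 coefficients.
Solving, the leading coefficient vanishes, and h(m) = -m^4 + 2m³ - 5m² + 5m + 4.
The coefficient of m² is -5.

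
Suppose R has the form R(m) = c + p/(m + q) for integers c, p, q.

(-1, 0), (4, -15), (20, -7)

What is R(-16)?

-5

(R(m) − c)(m + q) = p for each data point; the three points give a linear system in c and q, then p follows.
Solving: c = -6, q = -2, p = -18, so R(m) = -6 − 18/(m − 2).
Then R(-16) = -6 − 18/(-18) = -5.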